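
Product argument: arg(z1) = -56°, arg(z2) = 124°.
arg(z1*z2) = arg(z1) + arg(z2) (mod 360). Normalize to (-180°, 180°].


arg(z1*z2) = -56° + 124° = 68°
Normalized to (-180°, 180°]: 68°

68°


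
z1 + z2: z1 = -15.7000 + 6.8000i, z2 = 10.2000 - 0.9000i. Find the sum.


Real: -15.7 + 10.2 = -5.5
Imag: 6.8 - 0.9 = 5.9

-5.5000 + 5.9000i


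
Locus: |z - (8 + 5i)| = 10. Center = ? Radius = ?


|z - z0| = r is a circle with center z0 and radius r.
Center = (8, 5), radius = 10

Circle with center (8, 5) and radius 10


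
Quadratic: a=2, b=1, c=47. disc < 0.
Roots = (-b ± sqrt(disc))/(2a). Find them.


disc = 1^2 - 4*2*47 = 1 - 376 = -375
sqrt(|disc|) = sqrt(375) = 19.3649
Real part = -1/(2*2) = -0.2500
Imag part = 19.3649/(2*2) = 4.8412

-0.2500 ± 4.8412i


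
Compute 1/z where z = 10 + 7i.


|z|^2 = 100+49 = 149
1/z = (10 - 7i)/149

1/z = 0.0671 - 0.0470i


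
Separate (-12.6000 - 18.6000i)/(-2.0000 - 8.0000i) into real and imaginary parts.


Multiply by conjugate: (-12.6000 - 18.6000i)(-2.0000 + 8.0000i) / ((-2)^2 + (-8)^2)
Numerator real = -12.6*(-2) - (18.6)*(-8) = 174
Numerator imag = -18.6*(-2) - (-12.6)*(-8) = -63.6
Denominator = 68
Re(z) = 174/68 = 2.5588
Im(z) = -63.6/68 = -0.9353

Re(z) = 2.5588, Im(z) = -0.9353


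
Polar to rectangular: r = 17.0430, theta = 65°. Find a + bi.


a = 17.0430*cos(65°) = 17.0430*0.42262 = 7.2027
b = 17.0430*sin(65°) = 17.0430*0.90631 = 15.4462

7.2027 + 15.4462i


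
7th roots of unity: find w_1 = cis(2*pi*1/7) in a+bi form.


Angle = 360*1/7 = 51.4286°
a = cos(51.4286°) = 0.6235
b = sin(51.4286°) = 0.7818

0.6235 + 0.7818i


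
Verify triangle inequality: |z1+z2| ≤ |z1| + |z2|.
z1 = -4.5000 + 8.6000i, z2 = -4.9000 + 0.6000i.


|z1| = sqrt((-4.5)^2 + 8.6^2) = sqrt(94.21) = 9.7062
|z2| = sqrt((-4.9)^2 + 0.6^2) = sqrt(24.37) = 4.9366
z1+z2 = -9.4000 + 9.2000i
|z1+z2| = sqrt(173) = 13.1529
|z1|+|z2| = 9.7062 + 4.9366 = 14.6428

|z1+z2| = 13.1529 ≤ |z1|+|z2| = 14.6428 (verified)


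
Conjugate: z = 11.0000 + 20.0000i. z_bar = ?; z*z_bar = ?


z_bar = 11.0000 - 20.0000i
z*z_bar = 11^2 + 20^2 = 121 + 400 = 521

z_bar = 11.0000 - 20.0000i, z*z_bar = 521


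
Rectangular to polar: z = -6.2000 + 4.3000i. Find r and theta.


r = sqrt(38.44+18.49) = sqrt(56.93) = 7.5452
theta = atan2(4.3, -6.2) = 145.2568 degrees

r = 7.5452, theta = 145.2568 degrees


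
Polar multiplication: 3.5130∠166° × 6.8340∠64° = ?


r = 3.5130 * 6.8340 = 24.0078
theta = 166° + 64° = 230° = 230° (mod 360)

24.0078 cis(230°)


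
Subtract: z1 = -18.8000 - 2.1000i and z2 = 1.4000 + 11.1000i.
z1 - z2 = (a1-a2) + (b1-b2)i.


Real: -18.8 - 1.4 = -20.2
Imag: -2.1 - 11.1 = -13.2

-20.2000 - 13.2000i


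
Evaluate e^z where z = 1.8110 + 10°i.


e^1.8110 = 6.1166
cos(10°) = 0.9848
sin(10°) = 0.17365
Real = 6.1166*0.9848 = 6.0236
Imag = 6.1166*0.17365 = 1.0621

6.0236 + 1.0621i


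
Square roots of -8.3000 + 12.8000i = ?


|z| = sqrt(68.89+163.84) = 15.2555
sqrt((|z|+a)/2) = sqrt((15.2555+(-8.3))/2) = sqrt(3.4777) = 1.8649
sqrt((|z|-a)/2) = sqrt((15.2555-(-8.3))/2) = sqrt(11.7777) = 3.4319

±(1.8649 + 3.4319i) i.e. 1.8649 + 3.4319i and -1.8649 - 3.4319i


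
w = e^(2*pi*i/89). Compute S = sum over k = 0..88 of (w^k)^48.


The roots are w_k = w^k with w = e^(2*pi*i/89), and (w^k)^48 = (w^48)^k.
So S = 1 + u + u^2 + ... + u^(88) with u = w^48.
48 = 0*89 + 48, so 48 is not a multiple of 89: u = w^48 ≠ 1 (w is a primitive 89th root), while u^89 = (w^89)^48 = 1.
Geometric series: S = (1 - u^89)/(1 - u) = (1 - 1)/(1 - u) = 0

S = 0


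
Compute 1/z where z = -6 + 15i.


|z|^2 = 36+225 = 261
1/z = (-6 - 15i)/261

1/z = -0.0230 - 0.0575i


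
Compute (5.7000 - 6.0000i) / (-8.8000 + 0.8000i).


Conjugate of z2 = -8.8000 - 0.8000i
Numerator: (5.7000 - 6.0000i)(-8.8000 - 0.8000i) = -54.9600 + 48.2400i
Denominator: (-8.8)^2 + 0.8^2 = 78.08
Result = (-54.9600 + 48.2400i)/78.08

-0.7039 + 0.6178i


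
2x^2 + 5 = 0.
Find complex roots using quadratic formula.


disc = 0^2 - 4*2*5 = 0 - 40 = -40
sqrt(|disc|) = sqrt(40) = 6.3246
Real part = 0/(2*2) = 0
Imag part = 6.3246/(2*2) = 1.5811

0 ± 1.5811i


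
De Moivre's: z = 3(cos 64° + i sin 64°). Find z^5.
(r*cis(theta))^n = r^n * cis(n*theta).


r^5 = 3^5 = 243
n*theta = 5*64° = 320° = 320° (mod 360)
a = 243*cos(320°) = 186.1488
b = 243*sin(320°) = -156.1974

243 cis(320°) = 186.1488 - 156.1974i


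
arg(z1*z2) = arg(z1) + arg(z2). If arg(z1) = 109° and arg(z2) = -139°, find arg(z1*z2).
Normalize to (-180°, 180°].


arg(z1*z2) = 109° - 139° = -30°
Normalized to (-180°, 180°]: -30°

-30°


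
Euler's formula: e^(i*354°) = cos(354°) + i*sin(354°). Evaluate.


cos(354°) = 0.9945
sin(354°) = -0.1045

e^(i*354°) = 0.9945 - 0.1045i


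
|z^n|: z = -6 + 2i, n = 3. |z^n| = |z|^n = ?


|z| = sqrt(36+4) = sqrt(40) = 6.3246
|z^3| = |z|^3 = (sqrt(40))^3 = 40*sqrt(40)

|z^3| = 40*sqrt(40) ≈ 252.9822


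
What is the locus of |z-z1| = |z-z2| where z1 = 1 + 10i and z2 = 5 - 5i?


Equal distances means the locus is the perpendicular bisector of z1 and z2.
Midpoint = ((1+5)/2, (10+(-5))/2) = (3.0000, 2.5000)

Perpendicular bisector through (3.0000, 2.5000)


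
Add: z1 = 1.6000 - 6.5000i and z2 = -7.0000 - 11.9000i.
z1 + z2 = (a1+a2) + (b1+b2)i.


Real: 1.6 - 7 = -5.4
Imag: -6.5 - 11.9 = -18.4

-5.4000 - 18.4000i


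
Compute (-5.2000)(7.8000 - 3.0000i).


Real = -5.2*7.8 - 0*(-3) = -40.56 - 0 = -40.56
Imag = -5.2*(-3) + 7.8*0 = 15.6 + 0 = 15.6

-40.5600 + 15.6000i


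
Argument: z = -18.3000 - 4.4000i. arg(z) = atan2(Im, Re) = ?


Re = -18.3, Im = -4.4
arg = atan2(-4.4, -18.3) = -166.4806 degrees

arg(z) = -166.4806 degrees


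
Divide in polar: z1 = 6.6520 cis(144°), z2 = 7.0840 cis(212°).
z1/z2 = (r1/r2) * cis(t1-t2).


r = 6.6520 / 7.0840 = 0.9390
theta = 144° - 212° = -68° = 292° (mod 360)

0.9390 cis(292°)


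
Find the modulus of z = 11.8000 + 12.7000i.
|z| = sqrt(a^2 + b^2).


|z| = sqrt(11.8^2 + 12.7^2) = sqrt(139.24 + 161.29) = sqrt(300.53) = 17.3358

|z| = 17.3358


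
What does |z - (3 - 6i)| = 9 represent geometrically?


|z - z0| = r is a circle with center z0 and radius r.
Center = (3, -6), radius = 9

Circle with center (3, -6) and radius 9


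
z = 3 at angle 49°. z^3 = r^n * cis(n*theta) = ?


r^3 = 3^3 = 27
n*theta = 3*49° = 147° = 147° (mod 360)
a = 27*cos(147°) = -22.6441
b = 27*sin(147°) = 14.7053

27 cis(147°) = -22.6441 + 14.7053i


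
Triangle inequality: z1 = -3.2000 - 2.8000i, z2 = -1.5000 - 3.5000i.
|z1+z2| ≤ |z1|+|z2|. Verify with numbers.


|z1| = sqrt((-3.2)^2 + (-2.8)^2) = sqrt(18.08) = 4.2521
|z2| = sqrt((-1.5)^2 + (-3.5)^2) = sqrt(14.5) = 3.8079
z1+z2 = -4.7000 - 6.3000i
|z1+z2| = sqrt(61.78) = 7.8600
|z1|+|z2| = 4.2521 + 3.8079 = 8.0600

|z1+z2| = 7.8600 ≤ |z1|+|z2| = 8.0600 (verified)


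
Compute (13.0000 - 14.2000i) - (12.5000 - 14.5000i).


Real: 13 - 12.5 = 0.5
Imag: -14.2 + 14.5 = 0.3

0.5000 + 0.3000i


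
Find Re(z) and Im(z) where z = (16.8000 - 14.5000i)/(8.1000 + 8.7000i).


Multiply by conjugate: (16.8000 - 14.5000i)(8.1000 - 8.7000i) / (8.1^2 + 8.7^2)
Numerator real = 16.8*8.1 - (14.5)*8.7 = 9.93
Numerator imag = -14.5*8.1 - 16.8*8.7 = -263.61
Denominator = 141.3
Re(z) = 9.93/141.3 = 0.0703
Im(z) = -263.61/141.3 = -1.8656

Re(z) = 0.0703, Im(z) = -1.8656


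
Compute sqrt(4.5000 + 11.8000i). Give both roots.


|z| = sqrt(20.25+139.24) = 12.6289
sqrt((|z|+a)/2) = sqrt((12.6289+4.5)/2) = sqrt(8.5645) = 2.9265
sqrt((|z|-a)/2) = sqrt((12.6289-4.5)/2) = sqrt(4.0645) = 2.0161

±(2.9265 + 2.0161i) i.e. 2.9265 + 2.0161i and -2.9265 - 2.0161i


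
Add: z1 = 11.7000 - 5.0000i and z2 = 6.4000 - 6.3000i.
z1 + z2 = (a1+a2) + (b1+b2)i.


Real: 11.7 + 6.4 = 18.1
Imag: -5 - 6.3 = -11.3

18.1000 - 11.3000i


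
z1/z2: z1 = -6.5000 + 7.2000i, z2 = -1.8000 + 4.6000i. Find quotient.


Conjugate of z2 = -1.8000 - 4.6000i
Numerator: (-6.5000 + 7.2000i)(-1.8000 - 4.6000i) = 44.8200 + 16.9400i
Denominator: (-1.8)^2 + 4.6^2 = 24.4
Result = (44.8200 + 16.9400i)/24.4

1.8369 + 0.6943i


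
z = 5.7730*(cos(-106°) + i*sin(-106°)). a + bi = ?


a = 5.7730*cos(-106°) = 5.7730*(-0.27564) = -1.5913
b = 5.7730*sin(-106°) = 5.7730*(-0.96126) = -5.5494

-1.5913 - 5.5494i


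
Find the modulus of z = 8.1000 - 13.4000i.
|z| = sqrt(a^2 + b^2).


|z| = sqrt(8.1^2 + (-13.4)^2) = sqrt(65.61 + 179.56) = sqrt(245.17) = 15.6579

|z| = 15.6579


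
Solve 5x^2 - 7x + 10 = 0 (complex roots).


disc = (-7)^2 - 4*5*10 = 49 - 200 = -151
sqrt(|disc|) = sqrt(151) = 12.2882
Real part = 7/(2*5) = 0.7000
Imag part = 12.2882/(2*5) = 1.2288

0.7000 ± 1.2288i


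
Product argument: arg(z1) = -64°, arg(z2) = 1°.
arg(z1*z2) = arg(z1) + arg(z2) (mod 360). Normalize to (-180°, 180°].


arg(z1*z2) = -64° + 1° = -63°
Normalized to (-180°, 180°]: -63°

-63°


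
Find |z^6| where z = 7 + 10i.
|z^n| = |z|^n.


|z| = sqrt(49+100) = sqrt(149) = 12.2066
|z^6| = |z|^6 = (sqrt(149))^6 = 149^3 = 3307949

|z^6| = 3307949


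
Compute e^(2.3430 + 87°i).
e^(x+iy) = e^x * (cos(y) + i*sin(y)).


e^2.3430 = 10.41243
cos(87°) = 0.052336
sin(87°) = 0.99863
Real = 10.41243*0.052336 = 0.5449
Imag = 10.41243*0.99863 = 10.3982

0.5449 + 10.3982i


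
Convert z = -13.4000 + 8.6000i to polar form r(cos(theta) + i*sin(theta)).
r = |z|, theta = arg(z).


r = sqrt(179.56+73.96) = sqrt(253.52) = 15.9223
theta = atan2(8.6, -13.4) = 147.3080 degrees

r = 15.9223, theta = 147.3080 degrees


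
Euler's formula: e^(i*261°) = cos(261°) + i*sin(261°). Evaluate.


cos(261°) = -0.1564
sin(261°) = -0.9877

e^(i*261°) = -0.1564 - 0.9877i


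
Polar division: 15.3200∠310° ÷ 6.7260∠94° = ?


r = 15.3200 / 6.7260 = 2.2777
theta = 310° - 94° = 216° = 216° (mod 360)

2.2777 cis(216°)


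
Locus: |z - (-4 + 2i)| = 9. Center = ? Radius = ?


|z - z0| = r is a circle with center z0 and radius r.
Center = (-4, 2), radius = 9

Circle with center (-4, 2) and radius 9


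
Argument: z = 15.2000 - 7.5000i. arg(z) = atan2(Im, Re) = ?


Re = 15.2, Im = -7.5
arg = atan2(-7.5, 15.2) = -26.2627 degrees

arg(z) = -26.2627 degrees


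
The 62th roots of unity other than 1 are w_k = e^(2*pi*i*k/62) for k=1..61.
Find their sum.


With w = e^(2*pi*i/62), all 62 of the 62th roots of unity w^0 = 1, w, ..., w^(61) sum to 0: 1 + w + ... + w^(61) = (1 - w^62)/(1 - w) = 0 since w^62 = 1, w ≠ 1.
Removing the root 1: w + w^2 + ... + w^(61) = 0 - 1 = -1

Sum = -1


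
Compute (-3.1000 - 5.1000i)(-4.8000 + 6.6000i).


Real = -3.1*(-4.8) - (-5.1)*6.6 = 14.88 - (-33.66) = 48.54
Imag = -3.1*6.6 - (4.8)*(-5.1) = -20.46 + 24.48 = 4.02

48.5400 + 4.0200i


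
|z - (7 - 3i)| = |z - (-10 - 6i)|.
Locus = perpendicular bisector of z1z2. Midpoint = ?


Equal distances means the locus is the perpendicular bisector of z1 and z2.
Midpoint = ((7+(-10))/2, (-3+(-6))/2) = (-1.5000, -4.5000)

Perpendicular bisector through (-1.5000, -4.5000)


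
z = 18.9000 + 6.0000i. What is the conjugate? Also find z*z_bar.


z_bar = 18.9000 - 6.0000i
z*z_bar = 18.9^2 + 6^2 = 357.21 + 36 = 393.21

z_bar = 18.9000 - 6.0000i, z*z_bar = 393.21


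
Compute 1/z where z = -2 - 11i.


|z|^2 = 4+121 = 125
1/z = (-2 + 11i)/125

1/z = -0.0160 + 0.0880i


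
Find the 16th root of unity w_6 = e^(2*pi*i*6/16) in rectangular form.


Angle = 360*6/16 = 135°
a = cos(135°) = -0.7071
b = sin(135°) = 0.7071

-0.7071 + 0.7071i


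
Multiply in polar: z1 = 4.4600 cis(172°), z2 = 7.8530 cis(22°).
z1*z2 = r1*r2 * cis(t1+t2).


r = 4.4600 * 7.8530 = 35.0244
theta = 172° + 22° = 194° = 194° (mod 360)

35.0244 cis(194°)


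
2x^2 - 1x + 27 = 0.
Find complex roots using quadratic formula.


disc = (-1)^2 - 4*2*27 = 1 - 216 = -215
sqrt(|disc|) = sqrt(215) = 14.6629
Real part = 1/(2*2) = 0.2500
Imag part = 14.6629/(2*2) = 3.6657

0.2500 ± 3.6657i


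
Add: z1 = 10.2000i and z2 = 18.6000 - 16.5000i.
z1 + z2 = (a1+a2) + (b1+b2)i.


Real: 0 + 18.6 = 18.6
Imag: 10.2 - 16.5 = -6.3

18.6000 - 6.3000i


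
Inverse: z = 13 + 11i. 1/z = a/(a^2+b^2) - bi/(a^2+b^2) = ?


|z|^2 = 169+121 = 290
1/z = (13 - 11i)/290

1/z = 0.0448 - 0.0379i


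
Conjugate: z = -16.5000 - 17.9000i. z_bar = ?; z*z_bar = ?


z_bar = -16.5000 + 17.9000i
z*z_bar = (-16.5)^2 + (-17.9)^2 = 272.25 + 320.41 = 592.66

z_bar = -16.5000 + 17.9000i, z*z_bar = 592.66


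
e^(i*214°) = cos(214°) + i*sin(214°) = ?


cos(214°) = -0.8290
sin(214°) = -0.5592

e^(i*214°) = -0.8290 - 0.5592i


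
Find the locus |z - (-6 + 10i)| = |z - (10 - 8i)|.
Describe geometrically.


Equal distances means the locus is the perpendicular bisector of z1 and z2.
Midpoint = ((-6+10)/2, (10+(-8))/2) = (2.0000, 1.0000)

Perpendicular bisector through (2.0000, 1.0000)


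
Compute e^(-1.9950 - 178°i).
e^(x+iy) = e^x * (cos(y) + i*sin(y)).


e^-1.9950 = 0.1360
cos(-178°) = -0.9994
sin(-178°) = -0.0349
Real = 0.1360*(-0.9994) = -0.1359
Imag = 0.1360*(-0.0349) = -0.0047

-0.1359 - 0.0047i


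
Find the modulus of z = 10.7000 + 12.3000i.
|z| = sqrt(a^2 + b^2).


|z| = sqrt(10.7^2 + 12.3^2) = sqrt(114.49 + 151.29) = sqrt(265.78) = 16.3028

|z| = 16.3028


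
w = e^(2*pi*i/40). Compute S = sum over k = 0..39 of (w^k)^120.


The roots are w_k = w^k with w = e^(2*pi*i/40), and (w^k)^120 = (w^120)^k.
So S = 1 + u + u^2 + ... + u^(39) with u = w^120.
120 = 3*40 + 0, so 120 is a multiple of 40 and u = (w^40)^3 = 1.
Every one of the 40 terms equals 1: S = 40

S = 40


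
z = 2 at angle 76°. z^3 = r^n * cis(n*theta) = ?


r^3 = 2^3 = 8
n*theta = 3*76° = 228° = 228° (mod 360)
a = 8*cos(228°) = -5.3530
b = 8*sin(228°) = -5.9452

8 cis(228°) = -5.3530 - 5.9452i


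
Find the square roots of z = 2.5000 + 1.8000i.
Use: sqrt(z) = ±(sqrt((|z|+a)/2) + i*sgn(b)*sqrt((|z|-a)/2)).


|z| = sqrt(6.25+3.24) = 3.0806
sqrt((|z|+a)/2) = sqrt((3.0806+2.5)/2) = sqrt(2.7903) = 1.6704
sqrt((|z|-a)/2) = sqrt((3.0806-2.5)/2) = sqrt(0.2903) = 0.5388

±(1.6704 + 0.5388i) i.e. 1.6704 + 0.5388i and -1.6704 - 0.5388i


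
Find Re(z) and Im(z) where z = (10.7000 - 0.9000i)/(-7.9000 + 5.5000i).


Multiply by conjugate: (10.7000 - 0.9000i)(-7.9000 - 5.5000i) / ((-7.9)^2 + 5.5^2)
Numerator real = 10.7*(-7.9) - (0.9)*5.5 = -89.48
Numerator imag = -0.9*(-7.9) - 10.7*5.5 = -51.74
Denominator = 92.66
Re(z) = -89.48/92.66 = -0.9657
Im(z) = -51.74/92.66 = -0.5584

Re(z) = -0.9657, Im(z) = -0.5584


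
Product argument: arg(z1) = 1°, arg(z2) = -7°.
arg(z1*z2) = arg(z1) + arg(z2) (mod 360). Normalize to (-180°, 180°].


arg(z1*z2) = 1° - 7° = -6°
Normalized to (-180°, 180°]: -6°

-6°


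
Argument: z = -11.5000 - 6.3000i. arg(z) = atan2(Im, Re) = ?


Re = -11.5, Im = -6.3
arg = atan2(-6.3, -11.5) = -151.2849 degrees

arg(z) = -151.2849 degrees


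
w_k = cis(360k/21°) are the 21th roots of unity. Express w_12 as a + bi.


Angle = 360*12/21 = 205.7143°
a = cos(205.7143°) = -0.9010
b = sin(205.7143°) = -0.4339

-0.9010 - 0.4339i


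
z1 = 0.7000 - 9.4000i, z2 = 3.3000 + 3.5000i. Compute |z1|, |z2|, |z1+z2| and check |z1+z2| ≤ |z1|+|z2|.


|z1| = sqrt(0.7^2 + (-9.4)^2) = sqrt(88.85) = 9.4260
|z2| = sqrt(3.3^2 + 3.5^2) = sqrt(23.14) = 4.8104
z1+z2 = 4.0000 - 5.9000i
|z1+z2| = sqrt(50.81) = 7.1281
|z1|+|z2| = 9.4260 + 4.8104 = 14.2364

|z1+z2| = 7.1281 ≤ |z1|+|z2| = 14.2364 (verified)


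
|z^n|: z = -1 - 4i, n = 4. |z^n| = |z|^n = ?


|z| = sqrt(1+16) = sqrt(17) = 4.1231
|z^4| = |z|^4 = (sqrt(17))^4 = 17^2 = 289

|z^4| = 289


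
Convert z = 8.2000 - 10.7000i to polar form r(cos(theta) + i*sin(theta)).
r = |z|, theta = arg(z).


r = sqrt(67.24+114.49) = sqrt(181.73) = 13.4807
theta = atan2(-10.7, 8.2) = -52.5351 degrees

r = 13.4807, theta = -52.5351 degrees


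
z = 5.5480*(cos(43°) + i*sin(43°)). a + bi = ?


a = 5.5480*cos(43°) = 5.5480*0.731354 = 4.0576
b = 5.5480*sin(43°) = 5.5480*0.682 = 3.7837

4.0576 + 3.7837i


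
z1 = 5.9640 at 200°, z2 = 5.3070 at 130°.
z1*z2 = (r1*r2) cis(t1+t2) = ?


r = 5.9640 * 5.3070 = 31.6509
theta = 200° + 130° = 330° = 330° (mod 360)

31.6509 cis(330°)


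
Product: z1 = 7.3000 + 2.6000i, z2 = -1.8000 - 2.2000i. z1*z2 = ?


Real = 7.3*(-1.8) - 2.6*(-2.2) = -13.14 - (-5.72) = -7.42
Imag = 7.3*(-2.2) - (1.8)*2.6 = -16.06 - (4.68) = -20.74

-7.4200 - 20.7400i


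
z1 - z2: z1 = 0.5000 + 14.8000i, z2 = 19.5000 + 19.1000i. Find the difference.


Real: 0.5 - 19.5 = -19
Imag: 14.8 - 19.1 = -4.3

-19.0000 - 4.3000i


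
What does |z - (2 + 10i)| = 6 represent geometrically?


|z - z0| = r is a circle with center z0 and radius r.
Center = (2, 10), radius = 6

Circle with center (2, 10) and radius 6


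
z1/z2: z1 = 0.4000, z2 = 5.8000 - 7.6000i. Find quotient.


Conjugate of z2 = 5.8000 + 7.6000i
Numerator: (0.4000)(5.8000 + 7.6000i) = 2.3200 + 3.0400i
Denominator: 5.8^2 + (-7.6)^2 = 91.4
Result = (2.3200 + 3.0400i)/91.4

0.0254 + 0.0333i


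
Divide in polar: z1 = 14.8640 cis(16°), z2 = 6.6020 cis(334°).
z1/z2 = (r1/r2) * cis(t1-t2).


r = 14.8640 / 6.6020 = 2.2514
theta = 16° - 334° = -318° = 42° (mod 360)

2.2514 cis(42°)


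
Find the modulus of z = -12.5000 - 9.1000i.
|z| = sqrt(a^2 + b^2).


|z| = sqrt((-12.5)^2 + (-9.1)^2) = sqrt(156.25 + 82.81) = sqrt(239.06) = 15.4616

|z| = 15.4616


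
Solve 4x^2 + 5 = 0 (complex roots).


disc = 0^2 - 4*4*5 = 0 - 80 = -80
sqrt(|disc|) = sqrt(80) = 8.9443
Real part = 0/(2*4) = 0
Imag part = 8.9443/(2*4) = 1.1180

0 ± 1.1180i


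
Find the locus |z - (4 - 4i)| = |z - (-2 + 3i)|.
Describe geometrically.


Equal distances means the locus is the perpendicular bisector of z1 and z2.
Midpoint = ((4+(-2))/2, (-4+3)/2) = (1.0000, -0.5000)

Perpendicular bisector through (1.0000, -0.5000)


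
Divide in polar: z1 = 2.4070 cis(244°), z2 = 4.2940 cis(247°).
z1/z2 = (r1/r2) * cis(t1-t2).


r = 2.4070 / 4.2940 = 0.5605
theta = 244° - 247° = -3° = 357° (mod 360)

0.5605 cis(357°)


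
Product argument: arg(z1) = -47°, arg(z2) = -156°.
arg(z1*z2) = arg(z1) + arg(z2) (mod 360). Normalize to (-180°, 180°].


arg(z1*z2) = -47° - 156° = -203°
Normalized to (-180°, 180°]: 157°

157°


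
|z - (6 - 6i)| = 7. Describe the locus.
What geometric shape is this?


|z - z0| = r is a circle with center z0 and radius r.
Center = (6, -6), radius = 7

Circle with center (6, -6) and radius 7


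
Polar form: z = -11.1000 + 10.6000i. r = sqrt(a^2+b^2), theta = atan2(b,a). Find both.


r = sqrt(123.21+112.36) = sqrt(235.57) = 15.3483
theta = atan2(10.6, -11.1) = 136.3199 degrees

r = 15.3483, theta = 136.3199 degrees


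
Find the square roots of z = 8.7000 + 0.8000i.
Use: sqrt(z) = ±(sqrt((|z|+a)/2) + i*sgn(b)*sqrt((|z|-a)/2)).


|z| = sqrt(75.69+0.64) = 8.7367
sqrt((|z|+a)/2) = sqrt((8.7367+8.7)/2) = sqrt(8.7184) = 2.9527
sqrt((|z|-a)/2) = sqrt((8.7367-8.7)/2) = sqrt(0.0184) = 0.1355

±(2.9527 + 0.1355i) i.e. 2.9527 + 0.1355i and -2.9527 - 0.1355i


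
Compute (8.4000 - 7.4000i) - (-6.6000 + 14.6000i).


Real: 8.4 + 6.6 = 15
Imag: -7.4 - 14.6 = -22

15.0000 - 22.0000i


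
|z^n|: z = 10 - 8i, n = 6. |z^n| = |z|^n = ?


|z| = sqrt(100+64) = sqrt(164) = 12.8062
|z^6| = |z|^6 = (sqrt(164))^6 = 164^3 = 4410944

|z^6| = 4410944


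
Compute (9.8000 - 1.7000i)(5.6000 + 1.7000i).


Real = 9.8*5.6 - (-1.7)*1.7 = 54.88 - (-2.89) = 57.77
Imag = 9.8*1.7 + 5.6*(-1.7) = 16.66 - (9.52) = 7.14

57.7700 + 7.1400i


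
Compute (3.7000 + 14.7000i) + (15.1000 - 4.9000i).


Real: 3.7 + 15.1 = 18.8
Imag: 14.7 - 4.9 = 9.8

18.8000 + 9.8000i


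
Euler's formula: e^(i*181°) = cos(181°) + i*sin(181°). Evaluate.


cos(181°) = -0.9998
sin(181°) = -0.0175

e^(i*181°) = -0.9998 - 0.0175i


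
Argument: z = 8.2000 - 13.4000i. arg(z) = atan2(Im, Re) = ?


Re = 8.2, Im = -13.4
arg = atan2(-13.4, 8.2) = -58.5359 degrees

arg(z) = -58.5359 degrees


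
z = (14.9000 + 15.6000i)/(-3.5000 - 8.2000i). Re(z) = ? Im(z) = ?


Multiply by conjugate: (14.9000 + 15.6000i)(-3.5000 + 8.2000i) / ((-3.5)^2 + (-8.2)^2)
Numerator real = 14.9*(-3.5) + 15.6*(-8.2) = -180.07
Numerator imag = 15.6*(-3.5) - 14.9*(-8.2) = 67.58
Denominator = 79.49
Re(z) = -180.07/79.49 = -2.2653
Im(z) = 67.58/79.49 = 0.8502

Re(z) = -2.2653, Im(z) = 0.8502


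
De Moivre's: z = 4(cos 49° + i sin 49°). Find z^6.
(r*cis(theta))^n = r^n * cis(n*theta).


r^6 = 4^6 = 4096
n*theta = 6*49° = 294° = 294° (mod 360)
a = 4096*cos(294°) = 1665.9933
b = 4096*sin(294°) = -3741.8822

4096 cis(294°) = 1665.9933 - 3741.8822i


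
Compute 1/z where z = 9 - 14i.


|z|^2 = 81+196 = 277
1/z = (9 + 14i)/277

1/z = 0.0325 + 0.0505i


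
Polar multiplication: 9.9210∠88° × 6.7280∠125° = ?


r = 9.9210 * 6.7280 = 66.7485
theta = 88° + 125° = 213° = 213° (mod 360)

66.7485 cis(213°)


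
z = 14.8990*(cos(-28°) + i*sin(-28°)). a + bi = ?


a = 14.8990*cos(-28°) = 14.8990*0.882948 = 13.1550
b = 14.8990*sin(-28°) = 14.8990*(-0.469472) = -6.9947

13.1550 - 6.9947i


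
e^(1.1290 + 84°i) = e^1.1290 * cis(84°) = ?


e^1.1290 = 3.0926
cos(84°) = 0.10453
sin(84°) = 0.9945
Real = 3.0926*0.10453 = 0.3233
Imag = 3.0926*0.9945 = 3.0756

0.3233 + 3.0756i


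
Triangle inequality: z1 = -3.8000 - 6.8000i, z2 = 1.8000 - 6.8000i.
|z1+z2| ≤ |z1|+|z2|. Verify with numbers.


|z1| = sqrt((-3.8)^2 + (-6.8)^2) = sqrt(60.68) = 7.7897
|z2| = sqrt(1.8^2 + (-6.8)^2) = sqrt(49.48) = 7.0342
z1+z2 = -2.0000 - 13.6000i
|z1+z2| = sqrt(188.96) = 13.7463
|z1|+|z2| = 7.7897 + 7.0342 = 14.8239

|z1+z2| = 13.7463 ≤ |z1|+|z2| = 14.8239 (verified)


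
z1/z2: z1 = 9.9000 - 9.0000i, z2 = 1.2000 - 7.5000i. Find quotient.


Conjugate of z2 = 1.2000 + 7.5000i
Numerator: (9.9000 - 9.0000i)(1.2000 + 7.5000i) = 79.3800 + 63.4500i
Denominator: 1.2^2 + (-7.5)^2 = 57.69
Result = (79.3800 + 63.4500i)/57.69

1.3760 + 1.0998i


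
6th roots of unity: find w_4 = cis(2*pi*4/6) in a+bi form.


Angle = 360*4/6 = 240°
a = cos(240°) = -0.5000
b = sin(240°) = -0.8660

-0.5000 - 0.8660i


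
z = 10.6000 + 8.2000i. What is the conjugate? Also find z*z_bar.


z_bar = 10.6000 - 8.2000i
z*z_bar = 10.6^2 + 8.2^2 = 112.36 + 67.24 = 179.6

z_bar = 10.6000 - 8.2000i, z*z_bar = 179.6


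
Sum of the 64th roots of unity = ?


The sum of all 64th roots of unity is 0.
Geometric series: (1 - w^64)/(1 - w) = (1-1)/(1-w) = 0 since w^64 = 1, w ≠ 1.
Alternatively: coefficient of z^63 in z^64 - 1 is 0.

0


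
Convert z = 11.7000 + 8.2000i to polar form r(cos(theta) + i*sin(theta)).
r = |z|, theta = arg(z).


r = sqrt(136.89+67.24) = sqrt(204.13) = 14.2874
theta = atan2(8.2, 11.7) = 35.0249 degrees

r = 14.2874, theta = 35.0249 degrees


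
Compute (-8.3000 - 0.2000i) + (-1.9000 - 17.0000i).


Real: -8.3 - 1.9 = -10.2
Imag: -0.2 - 17 = -17.2

-10.2000 - 17.2000i


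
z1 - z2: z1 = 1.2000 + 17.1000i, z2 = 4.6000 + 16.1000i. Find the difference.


Real: 1.2 - 4.6 = -3.4
Imag: 17.1 - 16.1 = 1

-3.4000 + i


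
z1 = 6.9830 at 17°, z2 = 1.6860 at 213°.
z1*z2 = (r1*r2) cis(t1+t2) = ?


r = 6.9830 * 1.6860 = 11.7733
theta = 17° + 213° = 230° = 230° (mod 360)

11.7733 cis(230°)


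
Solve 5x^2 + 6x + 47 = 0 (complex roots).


disc = 6^2 - 4*5*47 = 36 - 940 = -904
sqrt(|disc|) = sqrt(904) = 30.0666
Real part = -6/(2*5) = -0.6000
Imag part = 30.0666/(2*5) = 3.0067

-0.6000 ± 3.0067i


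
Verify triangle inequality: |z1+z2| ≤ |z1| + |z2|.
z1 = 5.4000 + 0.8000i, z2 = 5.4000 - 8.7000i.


|z1| = sqrt(5.4^2 + 0.8^2) = sqrt(29.8) = 5.4589
|z2| = sqrt(5.4^2 + (-8.7)^2) = sqrt(104.85) = 10.2396
z1+z2 = 10.8000 - 7.9000i
|z1+z2| = sqrt(179.05) = 13.3810
|z1|+|z2| = 5.4589 + 10.2396 = 15.6985

|z1+z2| = 13.3810 ≤ |z1|+|z2| = 15.6985 (verified)


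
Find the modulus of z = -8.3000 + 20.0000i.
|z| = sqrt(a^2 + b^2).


|z| = sqrt((-8.3)^2 + 20^2) = sqrt(68.89 + 400) = sqrt(468.89) = 21.6539

|z| = 21.6539


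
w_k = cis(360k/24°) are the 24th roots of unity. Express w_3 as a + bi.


Angle = 360*3/24 = 45°
a = cos(45°) = 0.7071
b = sin(45°) = 0.7071

0.7071 + 0.7071i


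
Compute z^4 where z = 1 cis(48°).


r^4 = 1^4 = 1
n*theta = 4*48° = 192° = 192° (mod 360)
a = 1*cos(192°) = -0.9781
b = 1*sin(192°) = -0.2079

1 cis(192°) = -0.9781 - 0.2079i


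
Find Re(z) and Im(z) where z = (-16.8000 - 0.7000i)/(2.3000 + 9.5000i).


Multiply by conjugate: (-16.8000 - 0.7000i)(2.3000 - 9.5000i) / (2.3^2 + 9.5^2)
Numerator real = -16.8*2.3 - (0.7)*9.5 = -45.29
Numerator imag = -0.7*2.3 - (-16.8)*9.5 = 157.99
Denominator = 95.54
Re(z) = -45.29/95.54 = -0.4740
Im(z) = 157.99/95.54 = 1.6537

Re(z) = -0.4740, Im(z) = 1.6537


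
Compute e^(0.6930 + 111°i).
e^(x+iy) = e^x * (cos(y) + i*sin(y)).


e^0.6930 = 1.9997
cos(111°) = -0.35837
sin(111°) = 0.9336
Real = 1.9997*(-0.35837) = -0.7166
Imag = 1.9997*0.9336 = 1.8669

-0.7166 + 1.8669i


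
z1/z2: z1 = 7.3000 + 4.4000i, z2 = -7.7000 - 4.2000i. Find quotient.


Conjugate of z2 = -7.7000 + 4.2000i
Numerator: (7.3000 + 4.4000i)(-7.7000 + 4.2000i) = -74.6900 - 3.2200i
Denominator: (-7.7)^2 + (-4.2)^2 = 76.93
Result = (-74.6900 - 3.2200i)/76.93

-0.9709 - 0.0419i


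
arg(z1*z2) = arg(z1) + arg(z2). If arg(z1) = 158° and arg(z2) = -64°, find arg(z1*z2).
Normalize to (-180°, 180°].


arg(z1*z2) = 158° - 64° = 94°
Normalized to (-180°, 180°]: 94°

94°


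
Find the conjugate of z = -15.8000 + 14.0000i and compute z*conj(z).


z_bar = -15.8000 - 14.0000i
z*z_bar = (-15.8)^2 + 14^2 = 249.64 + 196 = 445.64

z_bar = -15.8000 - 14.0000i, z*z_bar = 445.64


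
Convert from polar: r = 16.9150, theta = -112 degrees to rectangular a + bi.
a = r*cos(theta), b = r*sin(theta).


a = 16.9150*cos(-112°) = 16.9150*(-0.37461) = -6.3365
b = 16.9150*sin(-112°) = 16.9150*(-0.927184) = -15.6833

-6.3365 - 15.6833i


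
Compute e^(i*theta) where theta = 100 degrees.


cos(100°) = -0.1736
sin(100°) = 0.9848

e^(i*100°) = -0.1736 + 0.9848i


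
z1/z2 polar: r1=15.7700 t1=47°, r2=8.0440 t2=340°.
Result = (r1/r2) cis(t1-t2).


r = 15.7700 / 8.0440 = 1.9605
theta = 47° - 340° = -293° = 67° (mod 360)

1.9605 cis(67°)


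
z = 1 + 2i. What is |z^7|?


|z| = sqrt(1+4) = sqrt(5) = 2.2361
|z^7| = |z|^7 = (sqrt(5))^7 = 5^3 * sqrt(5) = 125*sqrt(5)

|z^7| = 125*sqrt(5) ≈ 279.5085


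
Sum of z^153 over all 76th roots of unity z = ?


The roots are w_k = w^k with w = e^(2*pi*i/76), and (w^k)^153 = (w^153)^k.
So S = 1 + u + u^2 + ... + u^(75) with u = w^153.
153 = 2*76 + 1, so 153 is not a multiple of 76: u = (w^76)^2 * w^1 = w^1 ≠ 1 (w is a primitive 76th root), while u^76 = (w^76)^153 = 1.
Geometric series: S = (1 - u^76)/(1 - u) = (1 - 1)/(1 - u) = 0

S = 0


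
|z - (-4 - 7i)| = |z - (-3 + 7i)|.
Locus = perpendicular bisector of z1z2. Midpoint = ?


Equal distances means the locus is the perpendicular bisector of z1 and z2.
Midpoint = ((-4+(-3))/2, (-7+7)/2) = (-3.5000, 0)

Perpendicular bisector through (-3.5000, 0)


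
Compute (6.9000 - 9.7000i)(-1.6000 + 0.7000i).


Real = 6.9*(-1.6) - (-9.7)*0.7 = -11.04 - (-6.79) = -4.25
Imag = 6.9*0.7 - (1.6)*(-9.7) = 4.83 + 15.52 = 20.35

-4.2500 + 20.3500i


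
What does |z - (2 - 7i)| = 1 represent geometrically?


|z - z0| = r is a circle with center z0 and radius r.
Center = (2, -7), radius = 1

Circle with center (2, -7) and radius 1


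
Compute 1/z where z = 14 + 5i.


|z|^2 = 196+25 = 221
1/z = (14 - 5i)/221

1/z = 0.0633 - 0.0226i


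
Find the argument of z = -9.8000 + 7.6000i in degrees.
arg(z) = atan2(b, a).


Re = -9.8, Im = 7.6
arg = atan2(7.6, -9.8) = 142.2061 degrees

arg(z) = 142.2061 degrees


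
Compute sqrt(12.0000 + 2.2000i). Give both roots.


|z| = sqrt(144+4.84) = 12.2000
sqrt((|z|+a)/2) = sqrt((12.2000+12)/2) = sqrt(12.1000) = 3.4785
sqrt((|z|-a)/2) = sqrt((12.2000-12)/2) = sqrt(0.1000) = 0.3162

±(3.4785 + 0.3162i) i.e. 3.4785 + 0.3162i and -3.4785 - 0.3162i


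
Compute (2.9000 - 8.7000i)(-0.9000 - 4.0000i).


Real = 2.9*(-0.9) - (-8.7)*(-4) = -2.61 - 34.8 = -37.41
Imag = 2.9*(-4) - (0.9)*(-8.7) = -11.6 + 7.83 = -3.77

-37.4100 - 3.7700i


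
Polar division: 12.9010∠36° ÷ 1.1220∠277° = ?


r = 12.9010 / 1.1220 = 11.4982
theta = 36° - 277° = -241° = 119° (mod 360)

11.4982 cis(119°)


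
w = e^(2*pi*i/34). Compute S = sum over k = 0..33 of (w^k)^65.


The roots are w_k = w^k with w = e^(2*pi*i/34), and (w^k)^65 = (w^65)^k.
So S = 1 + u + u^2 + ... + u^(33) with u = w^65.
65 = 1*34 + 31, so 65 is not a multiple of 34: u = (w^34)^1 * w^31 = w^31 ≠ 1 (w is a primitive 34th root), while u^34 = (w^34)^65 = 1.
Geometric series: S = (1 - u^34)/(1 - u) = (1 - 1)/(1 - u) = 0

S = 0


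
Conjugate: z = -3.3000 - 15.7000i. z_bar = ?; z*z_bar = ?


z_bar = -3.3000 + 15.7000i
z*z_bar = (-3.3)^2 + (-15.7)^2 = 10.89 + 246.49 = 257.38

z_bar = -3.3000 + 15.7000i, z*z_bar = 257.38


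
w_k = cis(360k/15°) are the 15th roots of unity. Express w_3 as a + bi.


Angle = 360*3/15 = 72°
a = cos(72°) = 0.3090
b = sin(72°) = 0.9511

0.3090 + 0.9511i


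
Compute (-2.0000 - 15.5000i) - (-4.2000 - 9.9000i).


Real: -2 + 4.2 = 2.2
Imag: -15.5 + 9.9 = -5.6

2.2000 - 5.6000i


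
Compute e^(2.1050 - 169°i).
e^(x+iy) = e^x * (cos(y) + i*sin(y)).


e^2.1050 = 8.2071
cos(-169°) = -0.98163
sin(-169°) = -0.19081
Real = 8.2071*(-0.98163) = -8.0563
Imag = 8.2071*(-0.19081) = -1.5660

-8.0563 - 1.5660i


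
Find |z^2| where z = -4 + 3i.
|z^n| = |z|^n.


|z| = sqrt(16+9) = sqrt(25) = 5
|z^2| = |z|^2 = 5^2 = 25

|z^2| = 25


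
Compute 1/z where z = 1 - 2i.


|z|^2 = 1+4 = 5
1/z = (1 + 2i)/5

1/z = 0.2000 + 0.4000i


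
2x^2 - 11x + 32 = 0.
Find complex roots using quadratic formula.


disc = (-11)^2 - 4*2*32 = 121 - 256 = -135
sqrt(|disc|) = sqrt(135) = 11.6190
Real part = 11/(2*2) = 2.7500
Imag part = 11.6190/(2*2) = 2.9047

2.7500 ± 2.9047i


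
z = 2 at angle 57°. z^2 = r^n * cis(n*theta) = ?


r^2 = 2^2 = 4
n*theta = 2*57° = 114° = 114° (mod 360)
a = 4*cos(114°) = -1.6269
b = 4*sin(114°) = 3.6542

4 cis(114°) = -1.6269 + 3.6542i


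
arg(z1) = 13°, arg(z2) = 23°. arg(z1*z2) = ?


arg(z1*z2) = 13° + 23° = 36°
Normalized to (-180°, 180°]: 36°

36°


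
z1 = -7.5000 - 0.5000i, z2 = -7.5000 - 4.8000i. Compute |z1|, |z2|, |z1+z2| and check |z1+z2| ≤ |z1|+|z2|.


|z1| = sqrt((-7.5)^2 + (-0.5)^2) = sqrt(56.5) = 7.5166
|z2| = sqrt((-7.5)^2 + (-4.8)^2) = sqrt(79.29) = 8.9045
z1+z2 = -15.0000 - 5.3000i
|z1+z2| = sqrt(253.09) = 15.9088
|z1|+|z2| = 7.5166 + 8.9045 = 16.4211

|z1+z2| = 15.9088 ≤ |z1|+|z2| = 16.4211 (verified)


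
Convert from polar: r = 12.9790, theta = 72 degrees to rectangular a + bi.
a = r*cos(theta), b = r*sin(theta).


a = 12.9790*cos(72°) = 12.9790*0.309017 = 4.0107
b = 12.9790*sin(72°) = 12.9790*0.95106 = 12.3438

4.0107 + 12.3438i


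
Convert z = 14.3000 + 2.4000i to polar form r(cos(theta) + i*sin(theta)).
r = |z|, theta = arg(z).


r = sqrt(204.49+5.76) = sqrt(210.25) = 14.5000
theta = atan2(2.4, 14.3) = 9.5273 degrees

r = 14.5000, theta = 9.5273 degrees


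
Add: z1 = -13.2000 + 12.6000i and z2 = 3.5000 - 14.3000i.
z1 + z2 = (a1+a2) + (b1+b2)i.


Real: -13.2 + 3.5 = -9.7
Imag: 12.6 - 14.3 = -1.7

-9.7000 - 1.7000i


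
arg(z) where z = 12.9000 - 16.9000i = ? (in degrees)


Re = 12.9, Im = -16.9
arg = atan2(-16.9, 12.9) = -52.6450 degrees

arg(z) = -52.6450 degrees


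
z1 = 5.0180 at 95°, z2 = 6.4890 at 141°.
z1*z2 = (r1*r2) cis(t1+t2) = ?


r = 5.0180 * 6.4890 = 32.5618
theta = 95° + 141° = 236° = 236° (mod 360)

32.5618 cis(236°)


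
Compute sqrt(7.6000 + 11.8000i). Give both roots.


|z| = sqrt(57.76+139.24) = 14.0357
sqrt((|z|+a)/2) = sqrt((14.0357+7.6)/2) = sqrt(10.8178) = 3.2890
sqrt((|z|-a)/2) = sqrt((14.0357-7.6)/2) = sqrt(3.2178) = 1.7938

±(3.2890 + 1.7938i) i.e. 3.2890 + 1.7938i and -3.2890 - 1.7938i


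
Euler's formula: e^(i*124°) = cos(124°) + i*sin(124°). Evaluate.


cos(124°) = -0.5592
sin(124°) = 0.8290

e^(i*124°) = -0.5592 + 0.8290i


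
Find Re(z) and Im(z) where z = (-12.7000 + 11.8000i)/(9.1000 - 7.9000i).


Multiply by conjugate: (-12.7000 + 11.8000i)(9.1000 + 7.9000i) / (9.1^2 + (-7.9)^2)
Numerator real = -12.7*9.1 + 11.8*(-7.9) = -208.79
Numerator imag = 11.8*9.1 - (-12.7)*(-7.9) = 7.05
Denominator = 145.22
Re(z) = -208.79/145.22 = -1.4377
Im(z) = 7.05/145.22 = 0.0485

Re(z) = -1.4377, Im(z) = 0.0485


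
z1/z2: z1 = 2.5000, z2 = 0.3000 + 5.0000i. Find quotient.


Conjugate of z2 = 0.3000 - 5.0000i
Numerator: (2.5000)(0.3000 - 5.0000i) = 0.7500 - 12.5000i
Denominator: 0.3^2 + 5^2 = 25.09
Result = (0.7500 - 12.5000i)/25.09

0.0299 - 0.4982i


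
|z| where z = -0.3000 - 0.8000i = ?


|z| = sqrt((-0.3)^2 + (-0.8)^2) = sqrt(0.09 + 0.64) = sqrt(0.73) = 0.8544

|z| = 0.8544


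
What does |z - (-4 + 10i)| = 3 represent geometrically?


|z - z0| = r is a circle with center z0 and radius r.
Center = (-4, 10), radius = 3

Circle with center (-4, 10) and radius 3


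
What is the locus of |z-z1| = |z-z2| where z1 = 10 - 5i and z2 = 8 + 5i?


Equal distances means the locus is the perpendicular bisector of z1 and z2.
Midpoint = ((10+8)/2, (-5+5)/2) = (9.0000, 0)

Perpendicular bisector through (9.0000, 0)


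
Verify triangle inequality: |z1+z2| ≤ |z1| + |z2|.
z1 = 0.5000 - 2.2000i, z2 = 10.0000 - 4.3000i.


|z1| = sqrt(0.5^2 + (-2.2)^2) = sqrt(5.09) = 2.2561
|z2| = sqrt(10^2 + (-4.3)^2) = sqrt(118.49) = 10.8853
z1+z2 = 10.5000 - 6.5000i
|z1+z2| = sqrt(152.5) = 12.3491
|z1|+|z2| = 2.2561 + 10.8853 = 13.1414

|z1+z2| = 12.3491 ≤ |z1|+|z2| = 13.1414 (verified)


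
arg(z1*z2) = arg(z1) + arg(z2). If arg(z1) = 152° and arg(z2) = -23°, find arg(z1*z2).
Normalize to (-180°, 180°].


arg(z1*z2) = 152° - 23° = 129°
Normalized to (-180°, 180°]: 129°

129°


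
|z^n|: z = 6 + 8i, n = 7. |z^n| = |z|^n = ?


|z| = sqrt(36+64) = sqrt(100) = 10
|z^7| = |z|^7 = 10^7 = 10000000

|z^7| = 10000000


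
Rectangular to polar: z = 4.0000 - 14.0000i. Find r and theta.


r = sqrt(16+196) = sqrt(212) = 14.5602
theta = atan2(-14, 4) = -74.0546 degrees

r = 14.5602, theta = -74.0546 degrees


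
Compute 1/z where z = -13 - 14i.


|z|^2 = 169+196 = 365
1/z = (-13 + 14i)/365

1/z = -0.0356 + 0.0384i


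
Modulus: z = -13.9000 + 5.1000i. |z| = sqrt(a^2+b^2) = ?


|z| = sqrt((-13.9)^2 + 5.1^2) = sqrt(193.21 + 26.01) = sqrt(219.22) = 14.8061

|z| = 14.8061


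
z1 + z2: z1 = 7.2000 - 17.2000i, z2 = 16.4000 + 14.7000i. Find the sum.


Real: 7.2 + 16.4 = 23.6
Imag: -17.2 + 14.7 = -2.5

23.6000 - 2.5000i


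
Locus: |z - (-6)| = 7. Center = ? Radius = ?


|z - z0| = r is a circle with center z0 and radius r.
Center = (-6, 0), radius = 7

Circle with center (-6, 0) and radius 7


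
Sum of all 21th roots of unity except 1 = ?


With w = e^(2*pi*i/21), all 21 of the 21th roots of unity w^0 = 1, w, ..., w^(20) sum to 0: 1 + w + ... + w^(20) = (1 - w^21)/(1 - w) = 0 since w^21 = 1, w ≠ 1.
Removing the root 1: w + w^2 + ... + w^(20) = 0 - 1 = -1

Sum = -1


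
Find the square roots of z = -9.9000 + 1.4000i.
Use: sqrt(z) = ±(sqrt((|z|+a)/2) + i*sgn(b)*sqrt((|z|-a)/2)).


|z| = sqrt(98.01+1.96) = 9.9985
sqrt((|z|+a)/2) = sqrt((9.9985+(-9.9))/2) = sqrt(0.0492) = 0.2219
sqrt((|z|-a)/2) = sqrt((9.9985-(-9.9))/2) = sqrt(9.9492) = 3.1542

±(0.2219 + 3.1542i) i.e. 0.2219 + 3.1542i and -0.2219 - 3.1542i


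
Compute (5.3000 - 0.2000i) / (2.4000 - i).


Conjugate of z2 = 2.4000 + i
Numerator: (5.3000 - 0.2000i)(2.4000 + i) = 12.9200 + 4.8200i
Denominator: 2.4^2 + (-1)^2 = 6.76
Result = (12.9200 + 4.8200i)/6.76

1.9112 + 0.7130i


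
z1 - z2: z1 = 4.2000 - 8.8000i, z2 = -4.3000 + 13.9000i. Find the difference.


Real: 4.2 + 4.3 = 8.5
Imag: -8.8 - 13.9 = -22.7

8.5000 - 22.7000i


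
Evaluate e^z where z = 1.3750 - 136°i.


e^1.3750 = 3.95508
cos(-136°) = -0.71934
sin(-136°) = -0.69466
Real = 3.95508*(-0.71934) = -2.8450
Imag = 3.95508*(-0.69466) = -2.7474

-2.8450 - 2.7474i


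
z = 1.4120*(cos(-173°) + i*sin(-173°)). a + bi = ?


a = 1.4120*cos(-173°) = 1.4120*(-0.99255) = -1.4015
b = 1.4120*sin(-173°) = 1.4120*(-0.1219) = -0.1721

-1.4015 - 0.1721i


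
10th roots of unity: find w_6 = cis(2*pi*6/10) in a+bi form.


Angle = 360*6/10 = 216°
a = cos(216°) = -0.8090
b = sin(216°) = -0.5878

-0.8090 - 0.5878i


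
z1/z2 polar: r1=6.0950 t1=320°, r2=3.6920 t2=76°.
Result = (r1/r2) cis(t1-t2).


r = 6.0950 / 3.6920 = 1.6509
theta = 320° - 76° = 244° = 244° (mod 360)

1.6509 cis(244°)


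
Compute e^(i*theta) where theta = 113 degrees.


cos(113°) = -0.3907
sin(113°) = 0.9205

e^(i*113°) = -0.3907 + 0.9205i


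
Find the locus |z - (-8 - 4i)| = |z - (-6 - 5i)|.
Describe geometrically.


Equal distances means the locus is the perpendicular bisector of z1 and z2.
Midpoint = ((-8+(-6))/2, (-4+(-5))/2) = (-7.0000, -4.5000)

Perpendicular bisector through (-7.0000, -4.5000)


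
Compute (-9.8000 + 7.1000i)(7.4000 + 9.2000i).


Real = -9.8*7.4 - 7.1*9.2 = -72.52 - 65.32 = -137.84
Imag = -9.8*9.2 + 7.4*7.1 = -90.16 + 52.54 = -37.62

-137.8400 - 37.6200i


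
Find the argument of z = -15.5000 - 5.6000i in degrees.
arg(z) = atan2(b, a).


Re = -15.5, Im = -5.6
arg = atan2(-5.6, -15.5) = -160.1357 degrees

arg(z) = -160.1357 degrees


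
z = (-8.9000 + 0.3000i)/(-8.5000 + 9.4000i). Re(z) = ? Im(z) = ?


Multiply by conjugate: (-8.9000 + 0.3000i)(-8.5000 - 9.4000i) / ((-8.5)^2 + 9.4^2)
Numerator real = -8.9*(-8.5) + 0.3*9.4 = 78.47
Numerator imag = 0.3*(-8.5) - (-8.9)*9.4 = 81.11
Denominator = 160.61
Re(z) = 78.47/160.61 = 0.4886
Im(z) = 81.11/160.61 = 0.5050

Re(z) = 0.4886, Im(z) = 0.5050


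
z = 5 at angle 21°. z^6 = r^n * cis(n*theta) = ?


r^6 = 5^6 = 15625
n*theta = 6*21° = 126° = 126° (mod 360)
a = 15625*cos(126°) = -9184.1446
b = 15625*sin(126°) = 12640.8905

15625 cis(126°) = -9184.1446 + 12640.8905i


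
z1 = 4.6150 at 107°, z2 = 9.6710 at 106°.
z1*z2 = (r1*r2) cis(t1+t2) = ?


r = 4.6150 * 9.6710 = 44.6317
theta = 107° + 106° = 213° = 213° (mod 360)

44.6317 cis(213°)


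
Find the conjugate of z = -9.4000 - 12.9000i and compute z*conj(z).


z_bar = -9.4000 + 12.9000i
z*z_bar = (-9.4)^2 + (-12.9)^2 = 88.36 + 166.41 = 254.77

z_bar = -9.4000 + 12.9000i, z*z_bar = 254.77


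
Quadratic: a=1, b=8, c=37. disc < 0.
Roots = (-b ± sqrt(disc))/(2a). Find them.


disc = 8^2 - 4*1*37 = 64 - 148 = -84
sqrt(|disc|) = sqrt(84) = 9.1652
Real part = -8/(2*1) = -4.0000
Imag part = 9.1652/(2*1) = 4.5826

-4.0000 ± 4.5826i


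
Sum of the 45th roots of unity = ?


The sum of all 45th roots of unity is 0.
Geometric series: (1 - w^45)/(1 - w) = (1-1)/(1-w) = 0 since w^45 = 1, w ≠ 1.
Alternatively: coefficient of z^44 in z^45 - 1 is 0.

0


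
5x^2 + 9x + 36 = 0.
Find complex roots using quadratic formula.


disc = 9^2 - 4*5*36 = 81 - 720 = -639
sqrt(|disc|) = sqrt(639) = 25.2784
Real part = -9/(2*5) = -0.9000
Imag part = 25.2784/(2*5) = 2.5278

-0.9000 ± 2.5278i


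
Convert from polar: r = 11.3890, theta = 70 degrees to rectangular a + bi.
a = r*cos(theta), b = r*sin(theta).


a = 11.3890*cos(70°) = 11.3890*0.34202 = 3.8953
b = 11.3890*sin(70°) = 11.3890*0.9397 = 10.7022

3.8953 + 10.7022i


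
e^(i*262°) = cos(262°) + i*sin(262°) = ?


cos(262°) = -0.1392
sin(262°) = -0.9903

e^(i*262°) = -0.1392 - 0.9903i


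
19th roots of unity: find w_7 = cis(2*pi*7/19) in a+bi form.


Angle = 360*7/19 = 132.6316°
a = cos(132.6316°) = -0.6773
b = sin(132.6316°) = 0.7357

-0.6773 + 0.7357i
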